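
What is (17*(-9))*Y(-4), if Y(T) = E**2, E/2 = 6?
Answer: -22032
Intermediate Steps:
E = 12 (E = 2*6 = 12)
Y(T) = 144 (Y(T) = 12**2 = 144)
(17*(-9))*Y(-4) = (17*(-9))*144 = -153*144 = -22032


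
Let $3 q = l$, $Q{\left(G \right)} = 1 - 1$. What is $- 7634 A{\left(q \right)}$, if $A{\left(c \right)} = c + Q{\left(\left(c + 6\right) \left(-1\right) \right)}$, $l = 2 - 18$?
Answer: $\frac{122144}{3} \approx 40715.0$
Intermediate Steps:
$Q{\left(G \right)} = 0$
$l = -16$ ($l = 2 - 18 = -16$)
$q = - \frac{16}{3}$ ($q = \frac{1}{3} \left(-16\right) = - \frac{16}{3} \approx -5.3333$)
$A{\left(c \right)} = c$ ($A{\left(c \right)} = c + 0 = c$)
$- 7634 A{\left(q \right)} = \left(-7634\right) \left(- \frac{16}{3}\right) = \frac{122144}{3}$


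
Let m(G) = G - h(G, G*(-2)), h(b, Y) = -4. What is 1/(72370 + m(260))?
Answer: 1/72634 ≈ 1.3768e-5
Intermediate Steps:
m(G) = 4 + G (m(G) = G - 1*(-4) = G + 4 = 4 + G)
1/(72370 + m(260)) = 1/(72370 + (4 + 260)) = 1/(72370 + 264) = 1/72634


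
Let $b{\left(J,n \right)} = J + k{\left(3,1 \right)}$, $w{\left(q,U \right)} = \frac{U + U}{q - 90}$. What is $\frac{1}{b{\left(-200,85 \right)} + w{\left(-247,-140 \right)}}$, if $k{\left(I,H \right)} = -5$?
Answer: $- \frac{337}{68805} \approx -0.0048979$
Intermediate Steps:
$w{\left(q,U \right)} = \frac{2 U}{-90 + q}$ ($w{\left(q,U \right)} = \frac{2 U}{q - 90} = \frac{2 U}{-90 + q}$)
$b{\left(J,n \right)} = -5 + J$ ($b{\left(J,n \right)} = J - 5 = -5 + J$)
$\frac{1}{b{\left(-200,85 \right)} + w{\left(-247,-140 \right)}} = \frac{1}{\left(-5 - 200\right) + 2 \left(-140\right) \frac{1}{-90 - 247}} = \frac{1}{-205 + 2 \left(-140\right) \frac{1}{-337}} = \frac{1}{-205 + 2 \left(-140\right) \left(- \frac{1}{337}\right)} = \frac{1}{-205 + \frac{280}{337}} = \frac{1}{- \frac{68805}{337}} = - \frac{337}{68805}$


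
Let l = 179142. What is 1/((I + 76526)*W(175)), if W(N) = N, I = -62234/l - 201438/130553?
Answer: 11693762763/156599587161594325 ≈ 7.4673e-8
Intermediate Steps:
I = -22105420799/11693762763 (I = -62234/179142 - 201438/130553 = -62234*1/179142 - 201438*1/130553 = -31117/89571 - 201438/130553 = -22105420799/11693762763 ≈ -1.8904)
1/((I + 76526)*W(175)) = 1/((-22105420799/11693762763 + 76526)*175) = (1/175)/(894854783780539/11693762763) = (11693762763/894854783780539)*(1/175) = 11693762763/156599587161594325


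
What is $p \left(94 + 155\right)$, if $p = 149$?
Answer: $37101$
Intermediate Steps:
$p \left(94 + 155\right) = 149 \left(94 + 155\right) = 149 \cdot 249 = 37101$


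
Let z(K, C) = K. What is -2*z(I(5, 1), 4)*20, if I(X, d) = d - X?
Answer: 160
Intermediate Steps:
-2*z(I(5, 1), 4)*20 = -2*(1 - 1*5)*20 = -2*(1 - 5)*20 = -2*(-4)*20 = 8*20 = 160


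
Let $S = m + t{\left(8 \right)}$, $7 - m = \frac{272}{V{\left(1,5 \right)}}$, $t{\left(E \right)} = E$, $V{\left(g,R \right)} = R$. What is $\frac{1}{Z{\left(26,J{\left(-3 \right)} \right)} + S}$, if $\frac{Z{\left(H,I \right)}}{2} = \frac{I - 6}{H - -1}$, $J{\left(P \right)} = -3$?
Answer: $- \frac{15}{601} \approx -0.024958$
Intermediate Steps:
$m = - \frac{237}{5}$ ($m = 7 - \frac{272}{5} = - \frac{237}{5} \approx -47.4$)
$Z{\left(H,I \right)} = \frac{2 \left(-6 + I\right)}{1 + H}$ ($Z{\left(H,I \right)} = 2 \frac{I - 6}{H - -1} = 2 \frac{-6 + I}{H + \left(-2 + 3\right)} = 2 \frac{-6 + I}{H + 1} = 2 \frac{-6 + I}{1 + H} = \frac{2 \left(-6 + I\right)}{1 + H}$)
$S = - \frac{197}{5}$ ($S = - \frac{237}{5} + 8 = - \frac{197}{5} \approx -39.4$)
$\frac{1}{Z{\left(26,J{\left(-3 \right)} \right)} + S} = \frac{1}{\frac{2 \left(-6 - 3\right)}{1 + 26} - \frac{197}{5}} = \frac{1}{2 \cdot \frac{1}{27} \left(-9\right) - \frac{197}{5}} = \frac{1}{- \frac{2}{3} - \frac{197}{5}} = \frac{1}{- \frac{601}{15}} = - \frac{15}{601}$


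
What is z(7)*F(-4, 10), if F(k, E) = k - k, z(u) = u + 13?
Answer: 0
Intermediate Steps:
z(u) = 13 + u
F(k, E) = 0
z(7)*F(-4, 10) = (13 + 7)*0 = 20*0 = 0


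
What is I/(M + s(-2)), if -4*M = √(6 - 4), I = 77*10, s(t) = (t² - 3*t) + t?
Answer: 7040/73 + 220*√2/73 ≈ 100.70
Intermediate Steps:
s(t) = t² - 2*t
I = 770
M = -√2/4 (M = -√(6 - 4)/4 = -√2/4 ≈ -0.35355)
I/(M + s(-2)) = 770/(-√2/4 - 2*(-2 - 2)) = 770/(-√2/4 - 2*(-4)) = 770/(-√2/4 + 8) = 770/(8 - √2/4)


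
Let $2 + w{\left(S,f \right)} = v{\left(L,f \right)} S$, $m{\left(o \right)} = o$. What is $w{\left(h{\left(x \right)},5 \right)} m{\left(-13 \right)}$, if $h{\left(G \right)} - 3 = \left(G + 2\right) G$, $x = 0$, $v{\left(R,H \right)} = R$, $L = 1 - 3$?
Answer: $104$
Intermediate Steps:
$L = -2$
$h{\left(G \right)} = 3 + G \left(2 + G\right)$ ($h{\left(G \right)} = 3 + \left(G + 2\right) G = 3 + \left(2 + G\right) G = 3 + G \left(2 + G\right)$)
$w{\left(S,f \right)} = -2 - 2 S$
$w{\left(h{\left(x \right)},5 \right)} m{\left(-13 \right)} = \left(-2 - 2 \left(3 + 0^{2} + 2 \cdot 0\right)\right) \left(-13\right) = \left(-2 - 2 \left(3 + 0 + 0\right)\right) \left(-13\right) = \left(-2 - 6\right) \left(-13\right) = \left(-8\right) \left(-13\right) = 104$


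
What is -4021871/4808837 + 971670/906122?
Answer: 73449775252/311242357151 ≈ 0.23599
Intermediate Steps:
-4021871/4808837 + 971670/906122 = -4021871*1/4808837 + 971670*(1/906122) = -4021871/4808837 + 69405/64723 = 73449775252/311242357151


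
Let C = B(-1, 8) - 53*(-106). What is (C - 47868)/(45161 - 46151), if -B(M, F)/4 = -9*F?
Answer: 20981/495 ≈ 42.386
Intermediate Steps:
B(M, F) = 36*F (B(M, F) = -(-36)*F = 36*F)
C = 5906 (C = 36*8 - 53*(-106) = 288 + 5618 = 5906)
(C - 47868)/(45161 - 46151) = (5906 - 47868)/(45161 - 46151) = -41962/(-990) = -41962*(-1/990) = 20981/495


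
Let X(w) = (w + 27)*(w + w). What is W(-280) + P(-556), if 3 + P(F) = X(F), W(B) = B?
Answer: 587965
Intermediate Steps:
X(w) = 2*w*(27 + w) (X(w) = (27 + w)*(2*w) = 2*w*(27 + w))
P(F) = -3 + 2*F*(27 + F)
W(-280) + P(-556) = -280 + (-3 + 2*(-556)*(27 - 556)) = -280 + (-3 + 2*(-556)*(-529)) = -280 + (-3 + 588248) = -280 + 588245 = 587965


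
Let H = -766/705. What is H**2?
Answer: 586756/497025 ≈ 1.1805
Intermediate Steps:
H = -766/705 (H = -766*1/705 = -766/705 ≈ -1.0865)
H**2 = (-766/705)**2 = 586756/497025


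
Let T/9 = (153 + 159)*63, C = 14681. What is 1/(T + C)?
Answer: 1/191585 ≈ 5.2196e-6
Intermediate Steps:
T = 176904 (T = 9*((153 + 159)*63) = 9*(312*63) = 9*19656 = 176904)
1/(T + C) = 1/(176904 + 14681) = 1/191585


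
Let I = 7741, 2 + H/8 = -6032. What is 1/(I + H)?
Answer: -1/40531 ≈ -2.4672e-5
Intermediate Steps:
H = -48272 (H = -16 + 8*(-6032) = -16 - 48256 = -48272)
1/(I + H) = 1/(7741 - 48272) = 1/(-40531) = -1/40531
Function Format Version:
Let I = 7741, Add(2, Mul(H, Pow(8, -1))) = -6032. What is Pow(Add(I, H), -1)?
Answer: Rational(-1, 40531) ≈ -2.4672e-5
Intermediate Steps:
H = -48272 (H = Add(-16, Mul(8, -6032)) = Add(-16, -48256) = -48272)
Pow(Add(I, H), -1) = Pow(Add(7741, -48272), -1) = Pow(-40531, -1) = Rational(-1, 40531)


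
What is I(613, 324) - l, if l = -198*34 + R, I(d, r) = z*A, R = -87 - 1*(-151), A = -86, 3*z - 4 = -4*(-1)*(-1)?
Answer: 6668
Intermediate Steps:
z = 0 (z = 4/3 + (-4*(-1)*(-1))/3 = 4/3 + (4*(-1))/3 = 4/3 + (⅓)*(-4) = 4/3 - 4/3 = 0)
R = 64 (R = -87 + 151 = 64)
I(d, r) = 0 (I(d, r) = 0*(-86) = 0)
l = -6668 (l = -198*34 + 64 = -6732 + 64 = -6668)
I(613, 324) - l = 0 - 1*(-6668) = 0 + 6668 = 6668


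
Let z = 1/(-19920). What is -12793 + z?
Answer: -254836561/19920 ≈ -12793.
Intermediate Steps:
z = -1/19920 ≈ -5.0201e-5
-12793 + z = -12793 - 1/19920 = -254836561/19920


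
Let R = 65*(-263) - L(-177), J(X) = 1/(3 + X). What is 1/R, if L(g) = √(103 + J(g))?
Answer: -2974530/50849572429 + √3118254/50849572429 ≈ -5.8462e-5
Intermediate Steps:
L(g) = √(103 + 1/(3 + g))
R = -17095 - √3118254/174 (R = 65*(-263) - √((310 + 103*(-177))/(3 - 177)) = -17095 - √((310 - 18231)/(-174)) = -17095 - √(-1/174*(-17921)) = -17095 - √(17921/174) = -17095 - √3118254/174 ≈ -17105.)
1/R = 1/(-17095 - √3118254/174)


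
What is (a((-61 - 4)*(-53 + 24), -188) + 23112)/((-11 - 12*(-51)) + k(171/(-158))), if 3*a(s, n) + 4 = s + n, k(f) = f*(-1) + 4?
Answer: 11222582/287283 ≈ 39.065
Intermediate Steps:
k(f) = 4 - f (k(f) = -f + 4 = 4 - f)
a(s, n) = -4/3 + n/3 + s/3 (a(s, n) = -4/3 + (s + n)/3 = -4/3 + (n + s)/3 = -4/3 + (n/3 + s/3) = -4/3 + n/3 + s/3)
(a((-61 - 4)*(-53 + 24), -188) + 23112)/((-11 - 12*(-51)) + k(171/(-158))) = ((-4/3 + (1/3)*(-188) + ((-61 - 4)*(-53 + 24))/3) + 23112)/((-11 - 12*(-51)) + (4 - 171/(-158))) = ((-4/3 - 188/3 + (-65*(-29))/3) + 23112)/((-11 + 612) + (4 - 171*(-1)/158)) = ((-4/3 - 188/3 + (1/3)*1885) + 23112)/(601 + (4 - 1*(-171/158))) = ((-4/3 - 188/3 + 1885/3) + 23112)/(601 + (4 + 171/158)) = (1693/3 + 23112)/(601 + 803/158) = 71029/(3*(95761/158)) = (71029/3)*(158/95761) = 11222582/287283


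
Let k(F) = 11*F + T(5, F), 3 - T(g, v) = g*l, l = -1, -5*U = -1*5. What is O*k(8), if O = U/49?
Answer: 96/49 ≈ 1.9592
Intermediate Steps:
U = 1 (U = -(-1)*5/5 = -1/5*(-5) = 1)
T(g, v) = 3 + g (T(g, v) = 3 - g*(-1) = 3 - (-1)*g = 3 + g)
k(F) = 8 + 11*F (k(F) = 11*F + (3 + 5) = 11*F + 8 = 8 + 11*F)
O = 1/49 ≈ 0.020408
O*k(8) = (8 + 11*8)/49 = (8 + 88)/49 = (1/49)*96 = 96/49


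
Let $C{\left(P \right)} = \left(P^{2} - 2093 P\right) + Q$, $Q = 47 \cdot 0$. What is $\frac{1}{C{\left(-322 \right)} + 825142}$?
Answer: $\frac{1}{1602772} \approx 6.2392 \cdot 10^{-7}$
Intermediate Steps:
$Q = 0$
$C{\left(P \right)} = P^{2} - 2093 P$ ($C{\left(P \right)} = \left(P^{2} - 2093 P\right) + 0 = P^{2} - 2093 P$)
$\frac{1}{C{\left(-322 \right)} + 825142} = \frac{1}{- 322 \left(-2093 - 322\right) + 825142} = \frac{1}{\left(-322\right) \left(-2415\right) + 825142} = \frac{1}{777630 + 825142} = \frac{1}{1602772}$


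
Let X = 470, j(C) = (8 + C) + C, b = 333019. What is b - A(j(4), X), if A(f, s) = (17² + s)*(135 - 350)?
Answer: 496204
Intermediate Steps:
j(C) = 8 + 2*C
A(f, s) = -62135 - 215*s (A(f, s) = (289 + s)*(-215) = -62135 - 215*s)
b - A(j(4), X) = 333019 - (-62135 - 215*470) = 333019 - (-62135 - 101050) = 333019 - 1*(-163185) = 333019 + 163185 = 496204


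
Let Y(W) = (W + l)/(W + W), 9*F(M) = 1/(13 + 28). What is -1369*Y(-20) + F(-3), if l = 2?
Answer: -4546429/7380 ≈ -616.05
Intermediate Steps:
F(M) = 1/369 (F(M) = 1/(9*(13 + 28)) = (⅑)/41 = (⅑)*(1/41) = 1/369)
Y(W) = (2 + W)/(2*W) (Y(W) = (W + 2)/(W + W) = (2 + W)/((2*W)) = (2 + W)*(1/(2*W)) = (2 + W)/(2*W))
-1369*Y(-20) + F(-3) = -1369*(2 - 20)/(2*(-20)) + 1/369 = -1369*(-1)*(-18)/(2*20) + 1/369 = -1369*9/20 + 1/369 = -12321/20 + 1/369 = -4546429/7380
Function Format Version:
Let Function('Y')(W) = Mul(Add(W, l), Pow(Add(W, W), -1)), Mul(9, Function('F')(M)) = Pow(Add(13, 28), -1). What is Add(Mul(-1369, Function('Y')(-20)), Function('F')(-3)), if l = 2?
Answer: Rational(-4546429, 7380) ≈ -616.05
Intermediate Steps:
Function('F')(M) = Rational(1, 369) (Function('F')(M) = Mul(Rational(1, 9), Pow(Add(13, 28), -1)) = Mul(Rational(1, 9), Pow(41, -1)) = Mul(Rational(1, 9), Rational(1, 41)) = Rational(1, 369))
Function('Y')(W) = Mul(Rational(1, 2), Pow(W, -1), Add(2, W)) (Function('Y')(W) = Mul(Add(W, 2), Pow(Add(W, W), -1)) = Mul(Add(2, W), Pow(Mul(2, W), -1)) = Mul(Add(2, W), Mul(Rational(1, 2), Pow(W, -1))) = Mul(Rational(1, 2), Pow(W, -1), Add(2, W)))
Add(Mul(-1369, Function('Y')(-20)), Function('F')(-3)) = Add(Mul(-1369, Mul(Rational(1, 2), Pow(-20, -1), Add(2, -20))), Rational(1, 369)) = Add(Mul(-1369, Mul(Rational(1, 2), Rational(-1, 20), -18)), Rational(1, 369)) = Add(Mul(-1369, Rational(9, 20)), Rational(1, 369)) = Add(Rational(-12321, 20), Rational(1, 369)) = Rational(-4546429, 7380)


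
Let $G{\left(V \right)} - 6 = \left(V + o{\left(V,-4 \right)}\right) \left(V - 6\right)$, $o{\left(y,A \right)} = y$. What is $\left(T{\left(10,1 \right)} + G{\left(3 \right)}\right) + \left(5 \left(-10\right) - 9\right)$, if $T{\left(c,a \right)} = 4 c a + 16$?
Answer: $-15$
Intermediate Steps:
$T{\left(c,a \right)} = 16 + 4 a c$ ($T{\left(c,a \right)} = 4 a c + 16 = 16 + 4 a c$)
$G{\left(V \right)} = 6 + 2 V \left(-6 + V\right)$ ($G{\left(V \right)} = 6 + \left(V + V\right) \left(V - 6\right) = 6 + 2 V \left(-6 + V\right)$)
$\left(T{\left(10,1 \right)} + G{\left(3 \right)}\right) + \left(5 \left(-10\right) - 9\right) = \left(\left(16 + 4 \cdot 1 \cdot 10\right) + \left(6 - 36 + 2 \cdot 3^{2}\right)\right) + \left(5 \left(-10\right) - 9\right) = \left(\left(16 + 40\right) + \left(6 - 36 + 2 \cdot 9\right)\right) - 59 = \left(56 + \left(6 - 36 + 18\right)\right) - 59 = \left(56 - 12\right) - 59 = 44 - 59 = -15$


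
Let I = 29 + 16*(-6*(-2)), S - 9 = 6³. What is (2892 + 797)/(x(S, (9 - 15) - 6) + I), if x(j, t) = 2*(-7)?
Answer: 3689/207 ≈ 17.821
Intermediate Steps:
S = 225 (S = 9 + 6³ = 9 + 216 = 225)
I = 221 (I = 29 + 16*12 = 29 + 192 = 221)
x(j, t) = -14
(2892 + 797)/(x(S, (9 - 15) - 6) + I) = (2892 + 797)/(-14 + 221) = 3689/207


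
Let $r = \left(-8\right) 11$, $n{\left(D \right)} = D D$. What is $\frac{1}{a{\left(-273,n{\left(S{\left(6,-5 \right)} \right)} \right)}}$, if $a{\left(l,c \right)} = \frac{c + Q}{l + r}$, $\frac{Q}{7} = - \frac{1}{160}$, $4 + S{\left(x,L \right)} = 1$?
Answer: $- \frac{57760}{1433} \approx -40.307$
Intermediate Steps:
$S{\left(x,L \right)} = -3$ ($S{\left(x,L \right)} = -4 + 1 = -3$)
$Q = - \frac{7}{160}$ ($Q = 7 \left(- \frac{1}{160}\right) = - \frac{7}{160} \approx -0.04375$)
$n{\left(D \right)} = D^{2}$
$r = -88$
$a{\left(l,c \right)} = \frac{- \frac{7}{160} + c}{-88 + l}$ ($a{\left(l,c \right)} = \frac{c - \frac{7}{160}}{l - 88} = \frac{- \frac{7}{160} + c}{-88 + l}$)
$\frac{1}{a{\left(-273,n{\left(S{\left(6,-5 \right)} \right)} \right)}} = \frac{1}{\frac{1}{-88 - 273} \left(- \frac{7}{160} + \left(-3\right)^{2}\right)} = \frac{1}{\frac{1}{-361} \left(- \frac{7}{160} + 9\right)} = \frac{1}{\left(- \frac{1}{361}\right) \frac{1433}{160}} = \frac{1}{- \frac{1433}{57760}} = - \frac{57760}{1433}$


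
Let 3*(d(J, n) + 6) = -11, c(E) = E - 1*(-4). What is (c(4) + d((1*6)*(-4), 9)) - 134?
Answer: -407/3 ≈ -135.67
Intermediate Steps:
c(E) = 4 + E (c(E) = E + 4 = 4 + E)
d(J, n) = -29/3 (d(J, n) = -6 + (⅓)*(-11) = -6 - 11/3 = -29/3)
(c(4) + d((1*6)*(-4), 9)) - 134 = ((4 + 4) - 29/3) - 134 = (8 - 29/3) - 134 = -5/3 - 134 = -407/3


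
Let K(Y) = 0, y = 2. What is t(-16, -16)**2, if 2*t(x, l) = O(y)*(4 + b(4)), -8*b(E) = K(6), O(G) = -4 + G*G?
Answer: 0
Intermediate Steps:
O(G) = -4 + G**2
b(E) = 0 (b(E) = -1/8*0 = 0)
t(x, l) = 0 (t(x, l) = ((-4 + 2**2)*(4 + 0))/2 = ((-4 + 4)*4)/2 = (0*4)/2 = (1/2)*0 = 0)
t(-16, -16)**2 = 0**2 = 0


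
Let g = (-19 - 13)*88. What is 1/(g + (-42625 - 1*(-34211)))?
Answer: -1/11230 ≈ -8.9047e-5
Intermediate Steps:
g = -2816 (g = -32*88 = -2816)
1/(g + (-42625 - 1*(-34211))) = 1/(-2816 + (-42625 - 1*(-34211))) = 1/(-2816 + (-42625 + 34211)) = 1/(-2816 - 8414) = 1/(-11230) = -1/11230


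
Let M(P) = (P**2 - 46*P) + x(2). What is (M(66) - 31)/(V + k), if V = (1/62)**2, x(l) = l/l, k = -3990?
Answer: -4958760/15337559 ≈ -0.32331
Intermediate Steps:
x(l) = 1
V = 1/3844 (V = (1/62)**2 = 1/3844 ≈ 0.00026015)
M(P) = 1 + P**2 - 46*P (M(P) = (P**2 - 46*P) + 1 = 1 + P**2 - 46*P)
(M(66) - 31)/(V + k) = ((1 + 66**2 - 46*66) - 31)/(1/3844 - 3990) = ((1 + 4356 - 3036) - 31)/(-15337559/3844) = (1321 - 31)*(-3844/15337559) = 1290*(-3844/15337559) = -4958760/15337559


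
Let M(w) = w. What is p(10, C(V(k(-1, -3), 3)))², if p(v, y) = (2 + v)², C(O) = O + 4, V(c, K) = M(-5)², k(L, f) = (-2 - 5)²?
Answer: 20736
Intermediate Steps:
k(L, f) = 49 (k(L, f) = (-7)² = 49)
V(c, K) = 25 (V(c, K) = (-5)² = 25)
C(O) = 4 + O
p(10, C(V(k(-1, -3), 3)))² = ((2 + 10)²)² = (12²)² = 144² = 20736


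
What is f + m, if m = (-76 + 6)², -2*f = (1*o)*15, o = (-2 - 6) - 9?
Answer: 10055/2 ≈ 5027.5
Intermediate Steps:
o = -17 (o = -8 - 9 = -17)
f = 255/2 (f = -1*(-17)*15/2 = -(-17)*15/2 = -½*(-255) = 255/2 ≈ 127.50)
m = 4900 (m = (-70)² = 4900)
f + m = 255/2 + 4900 = 10055/2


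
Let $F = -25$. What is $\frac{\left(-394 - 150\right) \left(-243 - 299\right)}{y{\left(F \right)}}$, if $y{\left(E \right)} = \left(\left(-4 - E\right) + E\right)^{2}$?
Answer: $18428$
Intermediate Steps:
$y{\left(E \right)} = 16$ ($y{\left(E \right)} = \left(-4\right)^{2} = 16$)
$\frac{\left(-394 - 150\right) \left(-243 - 299\right)}{y{\left(F \right)}} = \frac{\left(-394 - 150\right) \left(-243 - 299\right)}{16} = \left(-544\right) \left(-542\right) \frac{1}{16} = 294848 \cdot \frac{1}{16} = 18428$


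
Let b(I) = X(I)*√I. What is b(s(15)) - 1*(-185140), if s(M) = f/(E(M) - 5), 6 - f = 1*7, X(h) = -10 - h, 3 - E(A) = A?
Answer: 185140 - 171*√17/289 ≈ 1.8514e+5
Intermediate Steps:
E(A) = 3 - A
f = -1 (f = 6 - 7 = -1)
s(M) = -1/(-2 - M) (s(M) = -1/((3 - M) - 5) = -1/(-2 - M))
b(I) = √I*(-10 - I) (b(I) = (-10 - I)*√I = √I*(-10 - I))
b(s(15)) - 1*(-185140) = √(1/(2 + 15))*(-10 - 1/(2 + 15)) - 1*(-185140) = √(1/17)*(-10 - 1/17) + 185140 = √(1/17)*(-10 - 1*1/17) + 185140 = (√17/17)*(-10 - 1/17) + 185140 = (√17/17)*(-171/17) + 185140 = -171*√17/289 + 185140 = 185140 - 171*√17/289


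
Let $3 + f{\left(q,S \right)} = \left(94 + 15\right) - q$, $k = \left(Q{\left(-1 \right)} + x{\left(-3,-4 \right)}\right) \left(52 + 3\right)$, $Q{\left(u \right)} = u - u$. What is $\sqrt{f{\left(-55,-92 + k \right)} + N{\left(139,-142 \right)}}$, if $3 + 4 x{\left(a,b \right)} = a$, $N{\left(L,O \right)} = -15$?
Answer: $\sqrt{146} \approx 12.083$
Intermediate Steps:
$x{\left(a,b \right)} = - \frac{3}{4} + \frac{a}{4}$
$Q{\left(u \right)} = 0$
$k = - \frac{165}{2}$ ($k = \left(0 + \left(- \frac{3}{4} + \frac{1}{4} \left(-3\right)\right)\right) \left(52 + 3\right) = \left(0 - \frac{3}{2}\right) 55 = \left(- \frac{3}{2}\right) 55 = - \frac{165}{2} \approx -82.5$)
$f{\left(q,S \right)} = 106 - q$ ($f{\left(q,S \right)} = -3 - \left(-109 + q\right) = 106 - q$)
$\sqrt{f{\left(-55,-92 + k \right)} + N{\left(139,-142 \right)}} = \sqrt{\left(106 - -55\right) - 15} = \sqrt{\left(106 + 55\right) - 15} = \sqrt{161 - 15} = \sqrt{146}$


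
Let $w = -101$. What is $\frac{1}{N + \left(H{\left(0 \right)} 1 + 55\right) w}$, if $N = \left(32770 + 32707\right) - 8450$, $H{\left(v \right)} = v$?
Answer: $\frac{1}{51472} \approx 1.9428 \cdot 10^{-5}$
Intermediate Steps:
$N = 57027$ ($N = 65477 - 8450 = 57027$)
$\frac{1}{N + \left(H{\left(0 \right)} 1 + 55\right) w} = \frac{1}{57027 + \left(0 \cdot 1 + 55\right) \left(-101\right)} = \frac{1}{57027 + \left(0 + 55\right) \left(-101\right)} = \frac{1}{57027 + 55 \left(-101\right)} = \frac{1}{57027 - 5555} = \frac{1}{51472}$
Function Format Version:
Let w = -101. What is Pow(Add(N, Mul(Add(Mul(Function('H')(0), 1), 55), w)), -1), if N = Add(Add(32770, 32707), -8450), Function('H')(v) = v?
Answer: Rational(1, 51472) ≈ 1.9428e-5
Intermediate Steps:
N = 57027 (N = Add(65477, -8450) = 57027)
Pow(Add(N, Mul(Add(Mul(Function('H')(0), 1), 55), w)), -1) = Pow(Add(57027, Mul(Add(Mul(0, 1), 55), -101)), -1) = Pow(Add(57027, Mul(Add(0, 55), -101)), -1) = Pow(Add(57027, Mul(55, -101)), -1) = Pow(Add(57027, -5555), -1) = Pow(51472, -1) = Rational(1, 51472)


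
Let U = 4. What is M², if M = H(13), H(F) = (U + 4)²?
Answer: 4096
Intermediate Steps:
H(F) = 64 (H(F) = (4 + 4)² = 8² = 64)
M = 64
M² = 64² = 4096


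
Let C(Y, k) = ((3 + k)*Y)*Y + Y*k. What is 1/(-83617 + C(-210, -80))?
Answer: -1/3462517 ≈ -2.8881e-7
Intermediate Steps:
C(Y, k) = Y*k + Y²*(3 + k) (C(Y, k) = (Y*(3 + k))*Y + Y*k = Y²*(3 + k) + Y*k = Y*k + Y²*(3 + k))
1/(-83617 + C(-210, -80)) = 1/(-83617 - 210*(-80 + 3*(-210) - 210*(-80))) = 1/(-83617 - 210*(-80 - 630 + 16800)) = 1/(-83617 - 210*16090) = 1/(-83617 - 3378900) = 1/(-3462517) = -1/3462517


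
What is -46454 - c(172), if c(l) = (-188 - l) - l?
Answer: -45922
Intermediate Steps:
c(l) = -188 - 2*l
-46454 - c(172) = -46454 - (-188 - 2*172) = -46454 - (-188 - 344) = -46454 - 1*(-532) = -46454 + 532 = -45922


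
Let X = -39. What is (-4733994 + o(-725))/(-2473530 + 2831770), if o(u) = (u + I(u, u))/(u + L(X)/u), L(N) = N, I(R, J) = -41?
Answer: -1244060207567/94142964320 ≈ -13.215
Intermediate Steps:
o(u) = (-41 + u)/(u - 39/u) (o(u) = (u - 41)/(u - 39/u) = (-41 + u)/(u - 39/u))
(-4733994 + o(-725))/(-2473530 + 2831770) = (-4733994 - 725*(-41 - 725)/(-39 + (-725)**2))/(-2473530 + 2831770) = (-4733994 - 725*(-766)/(-39 + 525625))/358240 = (-4733994 - 725*(-766)/525586)*(1/358240) = (-4733994 - 725*1/525586*(-766))*(1/358240) = (-4733994 + 277675/262793)*(1/358240) = -1244060207567/262793*1/358240 = -1244060207567/94142964320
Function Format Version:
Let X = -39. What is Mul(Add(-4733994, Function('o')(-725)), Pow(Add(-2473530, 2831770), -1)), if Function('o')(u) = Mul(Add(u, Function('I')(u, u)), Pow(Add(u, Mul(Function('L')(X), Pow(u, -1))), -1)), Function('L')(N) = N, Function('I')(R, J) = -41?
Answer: Rational(-1244060207567, 94142964320) ≈ -13.215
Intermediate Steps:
Function('o')(u) = Mul(Pow(Add(u, Mul(-39, Pow(u, -1))), -1), Add(-41, u)) (Function('o')(u) = Mul(Add(u, -41), Pow(Add(u, Mul(-39, Pow(u, -1))), -1)) = Mul(Add(-41, u), Pow(Add(u, Mul(-39, Pow(u, -1))), -1)) = Mul(Pow(Add(u, Mul(-39, Pow(u, -1))), -1), Add(-41, u)))
Mul(Add(-4733994, Function('o')(-725)), Pow(Add(-2473530, 2831770), -1)) = Mul(Add(-4733994, Mul(-725, Pow(Add(-39, Pow(-725, 2)), -1), Add(-41, -725))), Pow(Add(-2473530, 2831770), -1)) = Mul(Add(-4733994, Mul(-725, Pow(Add(-39, 525625), -1), -766)), Pow(358240, -1)) = Mul(Add(-4733994, Mul(-725, Pow(525586, -1), -766)), Rational(1, 358240)) = Mul(Add(-4733994, Mul(-725, Rational(1, 525586), -766)), Rational(1, 358240)) = Mul(Add(-4733994, Rational(277675, 262793)), Rational(1, 358240)) = Mul(Rational(-1244060207567, 262793), Rational(1, 358240)) = Rational(-1244060207567, 94142964320)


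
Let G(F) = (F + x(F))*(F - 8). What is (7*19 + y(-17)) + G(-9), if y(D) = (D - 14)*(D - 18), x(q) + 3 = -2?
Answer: 1456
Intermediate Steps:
x(q) = -5 (x(q) = -3 - 2 = -5)
y(D) = (-18 + D)*(-14 + D) (y(D) = (-14 + D)*(-18 + D) = (-18 + D)*(-14 + D))
G(F) = (-8 + F)*(-5 + F) (G(F) = (F - 5)*(F - 8) = (-5 + F)*(-8 + F) = (-8 + F)*(-5 + F))
(7*19 + y(-17)) + G(-9) = (7*19 + (252 + (-17)**2 - 32*(-17))) + (40 + (-9)**2 - 13*(-9)) = (133 + (252 + 289 + 544)) + (40 + 81 + 117) = (133 + 1085) + 238 = 1218 + 238 = 1456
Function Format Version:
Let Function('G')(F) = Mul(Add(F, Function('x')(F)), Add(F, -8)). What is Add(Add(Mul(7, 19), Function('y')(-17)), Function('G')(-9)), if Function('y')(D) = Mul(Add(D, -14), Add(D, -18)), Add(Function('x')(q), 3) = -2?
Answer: 1456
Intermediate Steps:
Function('x')(q) = -5 (Function('x')(q) = Add(-3, -2) = -5)
Function('y')(D) = Mul(Add(-18, D), Add(-14, D)) (Function('y')(D) = Mul(Add(-14, D), Add(-18, D)) = Mul(Add(-18, D), Add(-14, D)))
Function('G')(F) = Mul(Add(-8, F), Add(-5, F)) (Function('G')(F) = Mul(Add(F, -5), Add(F, -8)) = Mul(Add(-5, F), Add(-8, F)) = Mul(Add(-8, F), Add(-5, F)))
Add(Add(Mul(7, 19), Function('y')(-17)), Function('G')(-9)) = Add(Add(Mul(7, 19), Add(252, Pow(-17, 2), Mul(-32, -17))), Add(40, Pow(-9, 2), Mul(-13, -9))) = Add(Add(133, Add(252, 289, 544)), Add(40, 81, 117)) = Add(Add(133, 1085), 238) = Add(1218, 238) = 1456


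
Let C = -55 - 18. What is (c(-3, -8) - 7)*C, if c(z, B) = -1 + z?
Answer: 803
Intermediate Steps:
C = -73
(c(-3, -8) - 7)*C = ((-1 - 3) - 7)*(-73) = (-4 - 7)*(-73) = -11*(-73) = 803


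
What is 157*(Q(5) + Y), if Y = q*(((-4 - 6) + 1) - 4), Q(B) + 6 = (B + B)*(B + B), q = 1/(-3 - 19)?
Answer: 326717/22 ≈ 14851.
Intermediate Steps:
q = -1/22 (q = 1/(-22) = -1/22 ≈ -0.045455)
Q(B) = -6 + 4*B² (Q(B) = -6 + (B + B)*(B + B) = -6 + (2*B)*(2*B) = -6 + 4*B²)
Y = 13/22 (Y = -(((-4 - 6) + 1) - 4)/22 = -((-10 + 1) - 4)/22 = -(-9 - 4)/22 = -1/22*(-13) = 13/22 ≈ 0.59091)
157*(Q(5) + Y) = 157*((-6 + 4*5²) + 13/22) = 157*((-6 + 4*25) + 13/22) = 157*((-6 + 100) + 13/22) = 157*(94 + 13/22) = 157*(2081/22) = 326717/22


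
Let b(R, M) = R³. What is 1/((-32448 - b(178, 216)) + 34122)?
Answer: -1/5638078 ≈ -1.7737e-7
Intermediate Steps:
1/((-32448 - b(178, 216)) + 34122) = 1/((-32448 - 1*178³) + 34122) = 1/((-32448 - 1*5639752) + 34122) = 1/((-32448 - 5639752) + 34122) = 1/(-5672200 + 34122) = 1/(-5638078) = -1/5638078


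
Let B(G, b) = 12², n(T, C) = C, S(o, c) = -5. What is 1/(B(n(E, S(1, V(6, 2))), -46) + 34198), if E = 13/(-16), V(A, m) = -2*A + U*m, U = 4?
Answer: 1/34342 ≈ 2.9119e-5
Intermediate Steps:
V(A, m) = -2*A + 4*m
E = -13/16 (E = 13*(-1/16) = -13/16 ≈ -0.81250)
B(G, b) = 144
1/(B(n(E, S(1, V(6, 2))), -46) + 34198) = 1/(144 + 34198) = 1/34342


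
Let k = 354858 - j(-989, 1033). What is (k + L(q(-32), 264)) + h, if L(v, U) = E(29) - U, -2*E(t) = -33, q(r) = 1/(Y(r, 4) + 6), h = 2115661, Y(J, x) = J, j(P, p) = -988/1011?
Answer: 4994890949/2022 ≈ 2.4703e+6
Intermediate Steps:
j(P, p) = -988/1011 (j(P, p) = -988*1/1011 = -988/1011)
q(r) = 1/(6 + r) (q(r) = 1/(r + 6) = 1/(6 + r))
k = 358762426/1011 (k = 354858 - 1*(-988/1011) = 354858 + 988/1011 = 358762426/1011 ≈ 3.5486e+5)
E(t) = 33/2 (E(t) = -½*(-33) = 33/2)
L(v, U) = 33/2 - U
(k + L(q(-32), 264)) + h = (358762426/1011 + (33/2 - 1*264)) + 2115661 = (358762426/1011 + (33/2 - 264)) + 2115661 = (358762426/1011 - 495/2) + 2115661 = 717024407/2022 + 2115661 = 4994890949/2022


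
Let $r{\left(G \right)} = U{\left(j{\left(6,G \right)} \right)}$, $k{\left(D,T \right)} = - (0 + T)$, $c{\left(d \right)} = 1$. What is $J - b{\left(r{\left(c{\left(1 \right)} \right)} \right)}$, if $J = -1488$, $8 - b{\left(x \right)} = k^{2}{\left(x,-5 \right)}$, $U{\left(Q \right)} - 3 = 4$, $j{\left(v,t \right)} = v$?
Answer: $-1471$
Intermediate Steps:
$U{\left(Q \right)} = 7$ ($U{\left(Q \right)} = 3 + 4 = 7$)
$k{\left(D,T \right)} = - T$
$r{\left(G \right)} = 7$
$b{\left(x \right)} = -17$ ($b{\left(x \right)} = 8 - \left(\left(-1\right) \left(-5\right)\right)^{2} = 8 - 5^{2} = 8 - 25 = -17$)
$J - b{\left(r{\left(c{\left(1 \right)} \right)} \right)} = -1488 - -17 = -1488 + 17 = -1471$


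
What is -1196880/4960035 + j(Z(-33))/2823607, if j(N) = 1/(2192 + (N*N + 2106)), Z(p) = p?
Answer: -1213697832040259/5029730405708121 ≈ -0.24130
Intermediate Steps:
j(N) = 1/(4298 + N²) (j(N) = 1/(2192 + (N² + 2106)) = 1/(2192 + (2106 + N²)) = 1/(4298 + N²))
-1196880/4960035 + j(Z(-33))/2823607 = -1196880/4960035 + 1/((4298 + (-33)²)*2823607) = -1196880*1/4960035 + (1/2823607)/(4298 + 1089) = -79792/330669 + (1/2823607)/5387 = -79792/330669 + (1/5387)*(1/2823607) = -79792/330669 + 1/15210770909 = -1213697832040259/5029730405708121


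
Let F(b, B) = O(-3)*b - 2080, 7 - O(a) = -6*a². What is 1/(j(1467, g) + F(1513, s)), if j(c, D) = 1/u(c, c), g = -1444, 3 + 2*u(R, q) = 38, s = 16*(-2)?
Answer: 35/3157457 ≈ 1.1085e-5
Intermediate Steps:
s = -32
u(R, q) = 35/2 (u(R, q) = -3/2 + (½)*38 = -3/2 + 19 = 35/2)
O(a) = 7 + 6*a² (O(a) = 7 - (-6)*a² = 7 + 6*a²)
F(b, B) = -2080 + 61*b (F(b, B) = (7 + 6*(-3)²)*b - 2080 = (7 + 6*9)*b - 2080 = (7 + 54)*b - 2080 = 61*b - 2080 = -2080 + 61*b)
j(c, D) = 2/35 (j(c, D) = 1/(35/2) = 2/35)
1/(j(1467, g) + F(1513, s)) = 1/(2/35 + (-2080 + 61*1513)) = 1/(2/35 + (-2080 + 92293)) = 1/(2/35 + 90213) = 1/(3157457/35) = 35/3157457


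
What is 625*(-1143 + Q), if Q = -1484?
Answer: -1641875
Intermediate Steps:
625*(-1143 + Q) = 625*(-1143 - 1484) = 625*(-2627) = -1641875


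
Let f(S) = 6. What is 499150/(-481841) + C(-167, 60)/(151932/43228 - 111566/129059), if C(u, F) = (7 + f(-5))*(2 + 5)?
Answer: 8472985292725179/254436431563805 ≈ 33.301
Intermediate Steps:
C(u, F) = 91 (C(u, F) = (7 + 6)*(2 + 5) = 13*7 = 91)
499150/(-481841) + C(-167, 60)/(151932/43228 - 111566/129059) = 499150/(-481841) + 91/(151932/43228 - 111566/129059) = 499150*(-1/481841) + 91/(151932*(1/43228) - 111566*1/129059) = -499150/481841 + 91/(37983/10807 - 15938/18437) = -499150/481841 + 91/(528050605/199248659) = -499150/481841 + 91*(199248659/528050605) = -499150/481841 + 18131627969/528050605 = 8472985292725179/254436431563805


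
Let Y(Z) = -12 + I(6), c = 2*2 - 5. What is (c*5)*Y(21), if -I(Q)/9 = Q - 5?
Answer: 105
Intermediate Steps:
I(Q) = 45 - 9*Q (I(Q) = -9*(Q - 5) = -9*(-5 + Q) = 45 - 9*Q)
c = -1 (c = 4 - 5 = -1)
Y(Z) = -21 (Y(Z) = -12 + (45 - 9*6) = -12 + (45 - 54) = -12 - 9 = -21)
(c*5)*Y(21) = -1*5*(-21) = -5*(-21) = 105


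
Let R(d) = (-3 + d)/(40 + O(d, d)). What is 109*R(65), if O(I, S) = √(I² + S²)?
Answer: -27032/685 + 43927*√2/685 ≈ 51.227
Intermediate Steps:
R(d) = (-3 + d)/(40 + √2*√(d²)) (R(d) = (-3 + d)/(40 + √(d² + d²)) = (-3 + d)/(40 + √(2*d²)) = (-3 + d)/(40 + √2*√(d²)))
109*R(65) = 109*((-3 + 65)/(40 + √2*√(65²))) = 109*(62/(40 + √2*√4225)) = 109*(62/(40 + √2*65)) = 109*(62/(40 + 65*√2)) = 6758/(40 + 65*√2)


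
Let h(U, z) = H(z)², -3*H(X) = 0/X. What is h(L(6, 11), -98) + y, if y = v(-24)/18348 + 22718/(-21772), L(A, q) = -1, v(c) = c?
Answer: -17389683/16644694 ≈ -1.0448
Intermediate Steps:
H(X) = 0 (H(X) = -0/X = -⅓*0 = 0)
h(U, z) = 0 (h(U, z) = 0² = 0)
y = -17389683/16644694 (y = -24/18348 + 22718/(-21772) = -24*1/18348 + 22718*(-1/21772) = -2/1529 - 11359/10886 = -17389683/16644694 ≈ -1.0448)
h(L(6, 11), -98) + y = 0 - 17389683/16644694 = -17389683/16644694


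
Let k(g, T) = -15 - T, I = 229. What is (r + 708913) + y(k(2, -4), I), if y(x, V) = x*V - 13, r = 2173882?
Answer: 2880263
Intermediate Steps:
y(x, V) = -13 + V*x (y(x, V) = V*x - 13 = -13 + V*x)
(r + 708913) + y(k(2, -4), I) = (2173882 + 708913) + (-13 + 229*(-15 - 1*(-4))) = 2882795 + (-13 + 229*(-15 + 4)) = 2882795 + (-13 + 229*(-11)) = 2882795 + (-13 - 2519) = 2882795 - 2532 = 2880263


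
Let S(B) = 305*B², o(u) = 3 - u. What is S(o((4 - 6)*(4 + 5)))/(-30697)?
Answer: -134505/30697 ≈ -4.3817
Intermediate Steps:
S(o((4 - 6)*(4 + 5)))/(-30697) = (305*(3 - (4 - 6)*(4 + 5))²)/(-30697) = (305*(3 - (-2)*9)²)*(-1/30697) = (305*(3 - 1*(-18))²)*(-1/30697) = (305*(3 + 18)²)*(-1/30697) = (305*21²)*(-1/30697) = (305*441)*(-1/30697) = 134505*(-1/30697) = -134505/30697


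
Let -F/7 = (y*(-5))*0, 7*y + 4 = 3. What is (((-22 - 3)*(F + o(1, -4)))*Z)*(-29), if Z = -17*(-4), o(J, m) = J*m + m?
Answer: -394400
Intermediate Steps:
o(J, m) = m + J*m
Z = 68
y = -1/7 (y = -4/7 + (1/7)*3 = -4/7 + 3/7 = -1/7 ≈ -0.14286)
F = 0 (F = -7*(-1/7*(-5))*0 = -5*0 = -7*0 = 0)
(((-22 - 3)*(F + o(1, -4)))*Z)*(-29) = (((-22 - 3)*(0 - 4*(1 + 1)))*68)*(-29) = (-25*(0 - 4*2)*68)*(-29) = (-25*(0 - 8)*68)*(-29) = (-25*(-8)*68)*(-29) = (200*68)*(-29) = 13600*(-29) = -394400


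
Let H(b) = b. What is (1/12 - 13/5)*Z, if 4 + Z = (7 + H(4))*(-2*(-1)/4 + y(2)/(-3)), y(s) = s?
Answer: 1057/72 ≈ 14.681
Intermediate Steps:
Z = -35/6 (Z = -4 + (7 + 4)*(-2*(-1)/4 + 2/(-3)) = -4 + 11*(2*(1/4) + 2*(-1/3)) = -4 + 11*(1/2 - 2/3) = -4 + 11*(-1/6) = -4 - 11/6 = -35/6 ≈ -5.8333)
(1/12 - 13/5)*Z = (1/12 - 13/5)*(-35/6) = -151/60*(-35/6) = 1057/72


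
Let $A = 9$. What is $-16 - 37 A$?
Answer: $-349$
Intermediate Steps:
$-16 - 37 A = -16 - 333 = -349$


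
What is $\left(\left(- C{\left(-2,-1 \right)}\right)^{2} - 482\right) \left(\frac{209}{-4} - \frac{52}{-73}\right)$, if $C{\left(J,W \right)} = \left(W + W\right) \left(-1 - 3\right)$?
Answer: $\frac{3145241}{146} \approx 21543.0$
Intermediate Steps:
$C{\left(J,W \right)} = - 8 W$ ($C{\left(J,W \right)} = 2 W \left(-4\right) = - 8 W$)
$\left(\left(- C{\left(-2,-1 \right)}\right)^{2} - 482\right) \left(\frac{209}{-4} - \frac{52}{-73}\right) = \left(\left(- \left(-8\right) \left(-1\right)\right)^{2} - 482\right) \left(\frac{209}{-4} - \frac{52}{-73}\right) = \left(\left(\left(-1\right) 8\right)^{2} - 482\right) \left(209 \left(- \frac{1}{4}\right) - - \frac{52}{73}\right) = \left(\left(-8\right)^{2} - 482\right) \left(- \frac{209}{4} + \frac{52}{73}\right) = \left(64 - 482\right) \left(- \frac{15049}{292}\right) = \left(-418\right) \left(- \frac{15049}{292}\right) = \frac{3145241}{146}$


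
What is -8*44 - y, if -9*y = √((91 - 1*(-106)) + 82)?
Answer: -352 + √31/3 ≈ -350.14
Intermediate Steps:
y = -√31/3 (y = -√((91 - 1*(-106)) + 82)/9 = -√((91 + 106) + 82)/9 = -√(197 + 82)/9 = -√31/3 ≈ -1.8559)
-8*44 - y = -8*44 - (-1)*√31/3 = -352 + √31/3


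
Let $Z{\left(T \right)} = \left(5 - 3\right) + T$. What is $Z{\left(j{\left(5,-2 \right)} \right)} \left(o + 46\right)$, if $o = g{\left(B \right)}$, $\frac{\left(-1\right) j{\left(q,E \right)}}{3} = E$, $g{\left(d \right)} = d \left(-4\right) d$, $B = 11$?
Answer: $-3504$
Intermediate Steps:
$g{\left(d \right)} = - 4 d^{2}$ ($g{\left(d \right)} = - 4 d d = - 4 d^{2}$)
$j{\left(q,E \right)} = - 3 E$
$Z{\left(T \right)} = 2 + T$
$o = -484$ ($o = - 4 \cdot 11^{2} = \left(-4\right) 121 = -484$)
$Z{\left(j{\left(5,-2 \right)} \right)} \left(o + 46\right) = \left(2 - -6\right) \left(-484 + 46\right) = \left(2 + 6\right) \left(-438\right) = 8 \left(-438\right) = -3504$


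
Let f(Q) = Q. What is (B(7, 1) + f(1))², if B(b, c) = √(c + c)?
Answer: (1 + √2)² ≈ 5.8284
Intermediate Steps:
B(b, c) = √2*√c (B(b, c) = √(2*c) = √2*√c)
(B(7, 1) + f(1))² = (√2*√1 + 1)² = (√2*1 + 1)² = (√2 + 1)² = (1 + √2)²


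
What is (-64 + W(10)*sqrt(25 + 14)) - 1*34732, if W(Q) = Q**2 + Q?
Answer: -34796 + 110*sqrt(39) ≈ -34109.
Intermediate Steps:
W(Q) = Q + Q**2
(-64 + W(10)*sqrt(25 + 14)) - 1*34732 = (-64 + (10*(1 + 10))*sqrt(25 + 14)) - 1*34732 = (-64 + (10*11)*sqrt(39)) - 34732 = (-64 + 110*sqrt(39)) - 34732 = -34796 + 110*sqrt(39)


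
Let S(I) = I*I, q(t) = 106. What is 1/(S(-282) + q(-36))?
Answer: 1/79630 ≈ 1.2558e-5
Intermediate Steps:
S(I) = I²
1/(S(-282) + q(-36)) = 1/((-282)² + 106) = 1/(79524 + 106) = 1/79630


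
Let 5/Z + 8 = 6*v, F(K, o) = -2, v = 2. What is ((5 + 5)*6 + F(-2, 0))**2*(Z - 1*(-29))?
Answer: 101761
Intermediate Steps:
Z = 5/4 (Z = 5/(-8 + 6*2) = 5/(-8 + 12) = 5/4 ≈ 1.2500)
((5 + 5)*6 + F(-2, 0))**2*(Z - 1*(-29)) = ((5 + 5)*6 - 2)**2*(5/4 - 1*(-29)) = (10*6 - 2)**2*(5/4 + 29) = (60 - 2)**2*(121/4) = 58**2*(121/4) = 3364*(121/4) = 101761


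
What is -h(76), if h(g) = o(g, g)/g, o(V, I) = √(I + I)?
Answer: -√38/38 ≈ -0.16222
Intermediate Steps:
o(V, I) = √2*√I (o(V, I) = √(2*I) = √2*√I)
h(g) = √2/√g (h(g) = (√2*√g)/g = √2/√g)
-h(76) = -√2/√76 = -√2*√19/38 = -√38/38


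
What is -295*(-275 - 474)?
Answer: 220955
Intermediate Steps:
-295*(-275 - 474) = -295*(-749) = 220955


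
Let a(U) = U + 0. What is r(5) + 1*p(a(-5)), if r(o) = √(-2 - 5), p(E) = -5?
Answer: -5 + I*√7 ≈ -5.0 + 2.6458*I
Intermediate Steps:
a(U) = U
r(o) = I*√7 (r(o) = √(-7) = I*√7)
r(5) + 1*p(a(-5)) = I*√7 + 1*(-5) = I*√7 - 5 = -5 + I*√7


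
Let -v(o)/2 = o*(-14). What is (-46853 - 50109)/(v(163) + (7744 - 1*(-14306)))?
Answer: -48481/13307 ≈ -3.6433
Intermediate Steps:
v(o) = 28*o (v(o) = -2*o*(-14) = -(-28)*o = 28*o)
(-46853 - 50109)/(v(163) + (7744 - 1*(-14306))) = (-46853 - 50109)/(28*163 + (7744 - 1*(-14306))) = -96962/(4564 + (7744 + 14306)) = -96962/(4564 + 22050) = -96962/26614 = -96962*1/26614 = -48481/13307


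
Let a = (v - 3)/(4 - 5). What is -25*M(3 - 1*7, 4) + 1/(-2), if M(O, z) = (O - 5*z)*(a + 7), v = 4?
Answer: 7199/2 ≈ 3599.5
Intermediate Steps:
a = -1 (a = (4 - 3)/(4 - 5) = 1/(-1) = 1*(-1) = -1)
M(O, z) = -30*z + 6*O (M(O, z) = (O - 5*z)*(-1 + 7) = (O - 5*z)*6 = -30*z + 6*O)
-25*M(3 - 1*7, 4) + 1/(-2) = -25*(-30*4 + 6*(3 - 1*7)) + 1/(-2) = -25*(-120 + 6*(3 - 7)) - 1/2 = -25*(-120 + 6*(-4)) - 1/2 = -25*(-120 - 24) - 1/2 = -25*(-144) - 1/2 = 3600 - 1/2 = 7199/2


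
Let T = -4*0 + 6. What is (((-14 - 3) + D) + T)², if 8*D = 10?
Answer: 1521/16 ≈ 95.063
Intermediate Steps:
D = 5/4 (D = (⅛)*10 = 5/4 ≈ 1.2500)
T = 6 (T = 0 + 6 = 6)
(((-14 - 3) + D) + T)² = (((-14 - 3) + 5/4) + 6)² = ((-17 + 5/4) + 6)² = (-63/4 + 6)² = (-39/4)² = 1521/16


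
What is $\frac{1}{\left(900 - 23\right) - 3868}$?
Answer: $- \frac{1}{2991} \approx -0.00033434$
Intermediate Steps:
$\frac{1}{\left(900 - 23\right) - 3868} = \frac{1}{877 - 3868} = \frac{1}{-2991} = - \frac{1}{2991}$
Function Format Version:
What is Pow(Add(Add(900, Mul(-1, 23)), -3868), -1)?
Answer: Rational(-1, 2991) ≈ -0.00033434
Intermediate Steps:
Pow(Add(Add(900, Mul(-1, 23)), -3868), -1) = Pow(Add(Add(900, -23), -3868), -1) = Pow(Add(877, -3868), -1) = Pow(-2991, -1) = Rational(-1, 2991)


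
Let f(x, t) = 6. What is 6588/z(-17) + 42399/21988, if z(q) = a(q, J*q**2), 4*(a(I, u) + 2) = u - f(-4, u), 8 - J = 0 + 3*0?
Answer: 112810113/8421404 ≈ 13.396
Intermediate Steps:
J = 8 (J = 8 - (0 + 3*0) = 8 - (0 + 0) = 8 - 1*0 = 8 + 0 = 8)
a(I, u) = -7/2 + u/4 (a(I, u) = -2 + (u - 1*6)/4 = -2 + (u - 6)/4 = -2 + (-6 + u)/4 = -2 + (-3/2 + u/4) = -7/2 + u/4)
z(q) = -7/2 + 2*q**2 (z(q) = -7/2 + (8*q**2)/4 = -7/2 + 2*q**2)
6588/z(-17) + 42399/21988 = 6588/(-7/2 + 2*(-17)**2) + 42399/21988 = 6588/(-7/2 + 2*289) + 42399*(1/21988) = 6588/(-7/2 + 578) + 42399/21988 = 6588/(1149/2) + 42399/21988 = 6588*(2/1149) + 42399/21988 = 4392/383 + 42399/21988 = 112810113/8421404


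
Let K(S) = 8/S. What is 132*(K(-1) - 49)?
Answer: -7524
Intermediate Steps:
132*(K(-1) - 49) = 132*(8/(-1) - 49) = 132*(8*(-1) - 49) = 132*(-8 - 49) = 132*(-57) = -7524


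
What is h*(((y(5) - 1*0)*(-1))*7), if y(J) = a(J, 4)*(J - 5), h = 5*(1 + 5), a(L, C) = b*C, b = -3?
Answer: 0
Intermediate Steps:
a(L, C) = -3*C
h = 30 (h = 5*6 = 30)
y(J) = 60 - 12*J (y(J) = (-3*4)*(J - 5) = -12*(-5 + J) = 60 - 12*J)
h*(((y(5) - 1*0)*(-1))*7) = 30*((((60 - 12*5) - 1*0)*(-1))*7) = 30*((((60 - 60) + 0)*(-1))*7) = 30*(((0 + 0)*(-1))*7) = 30*((0*(-1))*7) = 30*(0*7) = 30*0 = 0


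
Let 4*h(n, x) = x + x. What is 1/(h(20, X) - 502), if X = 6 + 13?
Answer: -2/985 ≈ -0.0020305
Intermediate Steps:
X = 19
h(n, x) = x/2 (h(n, x) = (x + x)/4 = (2*x)/4 = x/2)
1/(h(20, X) - 502) = 1/((½)*19 - 502) = 1/(19/2 - 502) = 1/(-985/2) = -2/985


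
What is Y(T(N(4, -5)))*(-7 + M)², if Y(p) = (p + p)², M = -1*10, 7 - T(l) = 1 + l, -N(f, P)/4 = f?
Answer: 559504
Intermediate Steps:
N(f, P) = -4*f
T(l) = 6 - l (T(l) = 7 - (1 + l) = 7 + (-1 - l) = 6 - l)
M = -10
Y(p) = 4*p² (Y(p) = (2*p)² = 4*p²)
Y(T(N(4, -5)))*(-7 + M)² = (4*(6 - (-4)*4)²)*(-7 - 10)² = (4*(6 - 1*(-16))²)*(-17)² = (4*(6 + 16)²)*289 = (4*22²)*289 = (4*484)*289 = 1936*289 = 559504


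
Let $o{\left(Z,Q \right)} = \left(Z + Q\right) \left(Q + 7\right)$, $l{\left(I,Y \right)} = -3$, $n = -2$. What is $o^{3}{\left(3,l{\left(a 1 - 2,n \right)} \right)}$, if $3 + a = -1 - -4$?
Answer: $0$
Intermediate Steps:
$a = 0$ ($a = -3 - -3 = -3 + \left(-1 + 4\right) = -3 + 3 = 0$)
$o{\left(Z,Q \right)} = \left(7 + Q\right) \left(Q + Z\right)$ ($o{\left(Z,Q \right)} = \left(Q + Z\right) \left(7 + Q\right) = \left(7 + Q\right) \left(Q + Z\right)$)
$o^{3}{\left(3,l{\left(a 1 - 2,n \right)} \right)} = \left(\left(-3\right)^{2} + 7 \left(-3\right) + 7 \cdot 3 - 9\right)^{3} = \left(9 - 21 + 21 - 9\right)^{3} = 0^{3} = 0$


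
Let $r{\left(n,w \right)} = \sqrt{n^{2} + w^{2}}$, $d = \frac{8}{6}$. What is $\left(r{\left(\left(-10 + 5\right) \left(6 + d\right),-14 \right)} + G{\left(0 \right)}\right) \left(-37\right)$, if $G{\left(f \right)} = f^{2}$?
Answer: $- \frac{74 \sqrt{3466}}{3} \approx -1452.2$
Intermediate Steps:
$d = \frac{4}{3}$ ($d = 8 \cdot \frac{1}{6} = \frac{4}{3} \approx 1.3333$)
$\left(r{\left(\left(-10 + 5\right) \left(6 + d\right),-14 \right)} + G{\left(0 \right)}\right) \left(-37\right) = \left(\sqrt{\left(\left(-10 + 5\right) \left(6 + \frac{4}{3}\right)\right)^{2} + \left(-14\right)^{2}} + 0^{2}\right) \left(-37\right) = \left(\sqrt{\left(\left(-5\right) \frac{22}{3}\right)^{2} + 196} + 0\right) \left(-37\right) = \left(\sqrt{\left(- \frac{110}{3}\right)^{2} + 196} + 0\right) \left(-37\right) = \left(\sqrt{\frac{12100}{9} + 196} + 0\right) \left(-37\right) = \left(\sqrt{\frac{13864}{9}} + 0\right) \left(-37\right) = \left(\frac{2 \sqrt{3466}}{3} + 0\right) \left(-37\right) = \frac{2 \sqrt{3466}}{3} \left(-37\right) = - \frac{74 \sqrt{3466}}{3}$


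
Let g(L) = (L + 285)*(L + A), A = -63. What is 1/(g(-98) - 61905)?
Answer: -1/92012 ≈ -1.0868e-5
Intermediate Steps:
g(L) = (-63 + L)*(285 + L) (g(L) = (L + 285)*(L - 63) = (285 + L)*(-63 + L) = (-63 + L)*(285 + L))
1/(g(-98) - 61905) = 1/((-17955 + (-98)² + 222*(-98)) - 61905) = 1/((-17955 + 9604 - 21756) - 61905) = 1/(-30107 - 61905) = 1/(-92012) = -1/92012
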